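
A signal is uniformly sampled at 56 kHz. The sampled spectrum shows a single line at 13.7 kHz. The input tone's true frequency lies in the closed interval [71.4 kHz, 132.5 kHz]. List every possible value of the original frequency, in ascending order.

98.3 kHz, 125.7 kHz

Frequencies that alias to 13.7 kHz are k·fs ± 13.7 kHz for integer k ≥ 0.
k=0: 13.7 kHz.
k=1: 42.3 kHz, 69.7 kHz.
k=2: 98.3 kHz, 125.7 kHz.
k=3: 154.3 kHz, 181.7 kHz.
Within [71.4 kHz, 132.5 kHz]: 98.3 kHz, 125.7 kHz.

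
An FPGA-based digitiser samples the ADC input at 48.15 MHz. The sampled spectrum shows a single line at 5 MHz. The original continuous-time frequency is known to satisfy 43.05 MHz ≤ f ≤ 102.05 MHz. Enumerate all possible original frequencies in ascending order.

Frequencies that alias to 5 MHz are k·fs ± 5 MHz for integer k ≥ 0.
k=0: 5 MHz.
k=1: 43.15 MHz, 53.15 MHz.
k=2: 91.3 MHz, 101.3 MHz.
k=3: 139.45 MHz, 149.45 MHz.
Within [43.05 MHz, 102.05 MHz]: 43.15 MHz, 53.15 MHz, 91.3 MHz, 101.3 MHz.

43.15 MHz, 53.15 MHz, 91.3 MHz, 101.3 MHz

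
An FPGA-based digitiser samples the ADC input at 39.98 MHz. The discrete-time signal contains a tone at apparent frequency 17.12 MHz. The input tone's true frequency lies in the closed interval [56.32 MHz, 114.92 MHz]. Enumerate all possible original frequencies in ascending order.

Frequencies that alias to 17.12 MHz are k·fs ± 17.12 MHz for integer k ≥ 0.
k=0: 17.12 MHz.
k=1: 22.86 MHz, 57.1 MHz.
k=2: 62.84 MHz, 97.08 MHz.
k=3: 102.82 MHz, 137.06 MHz.
k=4: 142.8 MHz, 177.04 MHz.
Within [56.32 MHz, 114.92 MHz]: 57.1 MHz, 62.84 MHz, 97.08 MHz, 102.82 MHz.

57.1 MHz, 62.84 MHz, 97.08 MHz, 102.82 MHz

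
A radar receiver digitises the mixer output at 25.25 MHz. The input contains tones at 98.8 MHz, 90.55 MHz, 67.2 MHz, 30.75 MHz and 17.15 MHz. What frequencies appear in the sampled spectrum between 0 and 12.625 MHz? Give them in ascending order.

2.2 MHz, 5.5 MHz, 8.1 MHz, 8.55 MHz, 10.45 MHz

fs/2 = 12.625 MHz.
98.8 MHz mod fs = 23.05 MHz.
23.05 MHz > fs/2 = 12.625 MHz, folds to fs − 23.05 MHz = 2.2 MHz.
90.55 MHz mod fs = 14.8 MHz.
14.8 MHz > fs/2 = 12.625 MHz, folds to fs − 14.8 MHz = 10.45 MHz.
67.2 MHz mod fs = 16.7 MHz.
16.7 MHz > fs/2 = 12.625 MHz, folds to fs − 16.7 MHz = 8.55 MHz.
30.75 MHz mod fs = 5.5 MHz.
5.5 MHz ≤ fs/2 = 12.625 MHz, appears at 5.5 MHz.
17.15 MHz > fs/2 = 12.625 MHz, folds to fs − 17.15 MHz = 8.1 MHz.
Distinct values: {2.2 MHz, 5.5 MHz, 8.1 MHz, 8.55 MHz, 10.45 MHz}.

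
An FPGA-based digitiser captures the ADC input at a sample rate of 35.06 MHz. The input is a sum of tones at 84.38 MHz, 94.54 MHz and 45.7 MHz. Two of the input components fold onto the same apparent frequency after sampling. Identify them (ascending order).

fs/2 = 17.53 MHz.
84.38 MHz mod fs = 14.26 MHz.
14.26 MHz ≤ fs/2 = 17.53 MHz, appears at 14.26 MHz.
94.54 MHz mod fs = 24.42 MHz.
24.42 MHz > fs/2 = 17.53 MHz, folds to fs − 24.42 MHz = 10.64 MHz.
45.7 MHz mod fs = 10.64 MHz.
10.64 MHz ≤ fs/2 = 17.53 MHz, appears at 10.64 MHz.
45.7 MHz and 94.54 MHz both map to 10.64 MHz.

45.7 MHz, 94.54 MHz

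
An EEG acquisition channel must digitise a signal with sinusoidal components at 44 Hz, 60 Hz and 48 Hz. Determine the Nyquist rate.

120 Hz

Highest-frequency component: 60 Hz.
Nyquist rate = 2 × 60 Hz = 120 Hz.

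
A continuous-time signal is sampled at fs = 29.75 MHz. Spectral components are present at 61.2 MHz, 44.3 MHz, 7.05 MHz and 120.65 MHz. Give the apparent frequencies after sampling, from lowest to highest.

1.65 MHz, 1.7 MHz, 7.05 MHz, 14.55 MHz

fs/2 = 14.875 MHz.
61.2 MHz mod fs = 1.7 MHz.
1.7 MHz ≤ fs/2 = 14.875 MHz, appears at 1.7 MHz.
44.3 MHz mod fs = 14.55 MHz.
14.55 MHz ≤ fs/2 = 14.875 MHz, appears at 14.55 MHz.
7.05 MHz ≤ fs/2 = 14.875 MHz, passes unchanged.
120.65 MHz mod fs = 1.65 MHz.
1.65 MHz ≤ fs/2 = 14.875 MHz, appears at 1.65 MHz.
Distinct values: {1.65 MHz, 1.7 MHz, 7.05 MHz, 14.55 MHz}.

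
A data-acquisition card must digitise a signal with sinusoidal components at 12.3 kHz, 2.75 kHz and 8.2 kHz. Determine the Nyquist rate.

Highest-frequency component: 12.3 kHz.
Nyquist rate = 2 × 12.3 kHz = 24.6 kHz.

24.6 kHz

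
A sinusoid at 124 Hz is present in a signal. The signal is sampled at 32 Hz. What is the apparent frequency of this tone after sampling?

4 Hz

124 Hz mod fs = 28 Hz.
28 Hz > fs/2 = 16 Hz, folds to fs − 28 Hz = 4 Hz.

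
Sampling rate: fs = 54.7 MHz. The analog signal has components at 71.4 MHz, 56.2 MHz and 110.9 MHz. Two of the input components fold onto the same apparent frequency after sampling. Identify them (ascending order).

56.2 MHz, 110.9 MHz

fs/2 = 27.35 MHz.
71.4 MHz mod fs = 16.7 MHz.
16.7 MHz ≤ fs/2 = 27.35 MHz, appears at 16.7 MHz.
56.2 MHz mod fs = 1.5 MHz.
1.5 MHz ≤ fs/2 = 27.35 MHz, appears at 1.5 MHz.
110.9 MHz mod fs = 1.5 MHz.
1.5 MHz ≤ fs/2 = 27.35 MHz, appears at 1.5 MHz.
56.2 MHz and 110.9 MHz both map to 1.5 MHz.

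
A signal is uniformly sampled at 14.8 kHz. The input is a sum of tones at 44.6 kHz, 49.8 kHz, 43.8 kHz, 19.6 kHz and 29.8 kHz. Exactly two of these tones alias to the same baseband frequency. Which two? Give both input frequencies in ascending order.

fs/2 = 7.4 kHz.
44.6 kHz mod fs = 0.2 kHz.
0.2 kHz ≤ fs/2 = 7.4 kHz, appears at 0.2 kHz.
49.8 kHz mod fs = 5.4 kHz.
5.4 kHz ≤ fs/2 = 7.4 kHz, appears at 5.4 kHz.
43.8 kHz mod fs = 14.2 kHz.
14.2 kHz > fs/2 = 7.4 kHz, folds to fs − 14.2 kHz = 0.6 kHz.
19.6 kHz mod fs = 4.8 kHz.
4.8 kHz ≤ fs/2 = 7.4 kHz, appears at 4.8 kHz.
29.8 kHz mod fs = 0.2 kHz.
0.2 kHz ≤ fs/2 = 7.4 kHz, appears at 0.2 kHz.
29.8 kHz and 44.6 kHz both map to 0.2 kHz.

29.8 kHz, 44.6 kHz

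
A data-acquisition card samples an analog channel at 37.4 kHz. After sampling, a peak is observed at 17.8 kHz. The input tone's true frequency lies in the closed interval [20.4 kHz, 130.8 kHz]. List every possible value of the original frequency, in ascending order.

Frequencies that alias to 17.8 kHz are k·fs ± 17.8 kHz for integer k ≥ 0.
k=0: 17.8 kHz.
k=1: 19.6 kHz, 55.2 kHz.
k=2: 57 kHz, 92.6 kHz.
k=3: 94.4 kHz, 130 kHz.
k=4: 131.8 kHz, 167.4 kHz.
Within [20.4 kHz, 130.8 kHz]: 55.2 kHz, 57 kHz, 92.6 kHz, 94.4 kHz, 130 kHz.

55.2 kHz, 57 kHz, 92.6 kHz, 94.4 kHz, 130 kHz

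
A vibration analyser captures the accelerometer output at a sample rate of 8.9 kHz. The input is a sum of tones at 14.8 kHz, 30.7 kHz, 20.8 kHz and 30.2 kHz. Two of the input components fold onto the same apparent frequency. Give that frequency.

fs/2 = 4.45 kHz.
14.8 kHz mod fs = 5.9 kHz.
5.9 kHz > fs/2 = 4.45 kHz, folds to fs − 5.9 kHz = 3 kHz.
30.7 kHz mod fs = 4 kHz.
4 kHz ≤ fs/2 = 4.45 kHz, appears at 4 kHz.
20.8 kHz mod fs = 3 kHz.
3 kHz ≤ fs/2 = 4.45 kHz, appears at 3 kHz.
30.2 kHz mod fs = 3.5 kHz.
3.5 kHz ≤ fs/2 = 4.45 kHz, appears at 3.5 kHz.
14.8 kHz and 20.8 kHz both map to 3 kHz.

3 kHz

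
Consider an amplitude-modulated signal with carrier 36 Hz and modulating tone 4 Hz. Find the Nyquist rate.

80 Hz

AM sidebands sit at fc ± fm = 32 Hz and 40 Hz.
Highest-frequency component: 40 Hz.
Nyquist rate = 2 × 40 Hz = 80 Hz.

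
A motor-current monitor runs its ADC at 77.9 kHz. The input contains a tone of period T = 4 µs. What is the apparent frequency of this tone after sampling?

T = 4 µs → f = 1/T = 250 kHz.
250 kHz mod fs = 16.3 kHz.
16.3 kHz ≤ fs/2 = 38.95 kHz, appears at 16.3 kHz.

16.3 kHz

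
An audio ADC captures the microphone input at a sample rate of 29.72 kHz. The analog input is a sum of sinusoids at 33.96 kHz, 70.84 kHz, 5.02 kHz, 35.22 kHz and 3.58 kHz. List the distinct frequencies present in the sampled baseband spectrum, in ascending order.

fs/2 = 14.86 kHz.
33.96 kHz mod fs = 4.24 kHz.
4.24 kHz ≤ fs/2 = 14.86 kHz, appears at 4.24 kHz.
70.84 kHz mod fs = 11.4 kHz.
11.4 kHz ≤ fs/2 = 14.86 kHz, appears at 11.4 kHz.
5.02 kHz ≤ fs/2 = 14.86 kHz, passes unchanged.
35.22 kHz mod fs = 5.5 kHz.
5.5 kHz ≤ fs/2 = 14.86 kHz, appears at 5.5 kHz.
3.58 kHz ≤ fs/2 = 14.86 kHz, passes unchanged.
Distinct values: {3.58 kHz, 4.24 kHz, 5.02 kHz, 5.5 kHz, 11.4 kHz}.

3.58 kHz, 4.24 kHz, 5.02 kHz, 5.5 kHz, 11.4 kHz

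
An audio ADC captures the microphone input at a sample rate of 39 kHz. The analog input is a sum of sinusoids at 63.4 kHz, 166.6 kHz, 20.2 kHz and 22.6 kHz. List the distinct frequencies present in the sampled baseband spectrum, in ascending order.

10.6 kHz, 14.6 kHz, 16.4 kHz, 18.8 kHz

fs/2 = 19.5 kHz.
63.4 kHz mod fs = 24.4 kHz.
24.4 kHz > fs/2 = 19.5 kHz, folds to fs − 24.4 kHz = 14.6 kHz.
166.6 kHz mod fs = 10.6 kHz.
10.6 kHz ≤ fs/2 = 19.5 kHz, appears at 10.6 kHz.
20.2 kHz > fs/2 = 19.5 kHz, folds to fs − 20.2 kHz = 18.8 kHz.
22.6 kHz > fs/2 = 19.5 kHz, folds to fs − 22.6 kHz = 16.4 kHz.
Distinct values: {10.6 kHz, 14.6 kHz, 16.4 kHz, 18.8 kHz}.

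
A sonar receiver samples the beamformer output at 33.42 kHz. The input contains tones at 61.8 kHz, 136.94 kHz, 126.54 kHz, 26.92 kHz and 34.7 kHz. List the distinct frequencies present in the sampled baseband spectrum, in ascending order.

fs/2 = 16.71 kHz.
61.8 kHz mod fs = 28.38 kHz.
28.38 kHz > fs/2 = 16.71 kHz, folds to fs − 28.38 kHz = 5.04 kHz.
136.94 kHz mod fs = 3.26 kHz.
3.26 kHz ≤ fs/2 = 16.71 kHz, appears at 3.26 kHz.
126.54 kHz mod fs = 26.28 kHz.
26.28 kHz > fs/2 = 16.71 kHz, folds to fs − 26.28 kHz = 7.14 kHz.
26.92 kHz > fs/2 = 16.71 kHz, folds to fs − 26.92 kHz = 6.5 kHz.
34.7 kHz mod fs = 1.28 kHz.
1.28 kHz ≤ fs/2 = 16.71 kHz, appears at 1.28 kHz.
Distinct values: {1.28 kHz, 3.26 kHz, 5.04 kHz, 6.5 kHz, 7.14 kHz}.

1.28 kHz, 3.26 kHz, 5.04 kHz, 6.5 kHz, 7.14 kHz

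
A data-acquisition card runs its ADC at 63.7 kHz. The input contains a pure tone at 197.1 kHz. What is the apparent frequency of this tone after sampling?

6 kHz

197.1 kHz mod fs = 6 kHz.
6 kHz ≤ fs/2 = 31.85 kHz, appears at 6 kHz.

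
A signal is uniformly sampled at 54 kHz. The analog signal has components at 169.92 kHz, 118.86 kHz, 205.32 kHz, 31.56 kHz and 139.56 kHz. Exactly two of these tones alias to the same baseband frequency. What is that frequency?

22.44 kHz

fs/2 = 27 kHz.
169.92 kHz mod fs = 7.92 kHz.
7.92 kHz ≤ fs/2 = 27 kHz, appears at 7.92 kHz.
118.86 kHz mod fs = 10.86 kHz.
10.86 kHz ≤ fs/2 = 27 kHz, appears at 10.86 kHz.
205.32 kHz mod fs = 43.32 kHz.
43.32 kHz > fs/2 = 27 kHz, folds to fs − 43.32 kHz = 10.68 kHz.
31.56 kHz > fs/2 = 27 kHz, folds to fs − 31.56 kHz = 22.44 kHz.
139.56 kHz mod fs = 31.56 kHz.
31.56 kHz > fs/2 = 27 kHz, folds to fs − 31.56 kHz = 22.44 kHz.
31.56 kHz and 139.56 kHz both map to 22.44 kHz.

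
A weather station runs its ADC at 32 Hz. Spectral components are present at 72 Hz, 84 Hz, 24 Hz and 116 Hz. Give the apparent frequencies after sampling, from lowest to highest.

fs/2 = 16 Hz.
72 Hz mod fs = 8 Hz.
8 Hz ≤ fs/2 = 16 Hz, appears at 8 Hz.
84 Hz mod fs = 20 Hz.
20 Hz > fs/2 = 16 Hz, folds to fs − 20 Hz = 12 Hz.
24 Hz > fs/2 = 16 Hz, folds to fs − 24 Hz = 8 Hz.
116 Hz mod fs = 20 Hz.
20 Hz > fs/2 = 16 Hz, folds to fs − 20 Hz = 12 Hz.
Distinct values: {8 Hz, 12 Hz}.

8 Hz, 12 Hz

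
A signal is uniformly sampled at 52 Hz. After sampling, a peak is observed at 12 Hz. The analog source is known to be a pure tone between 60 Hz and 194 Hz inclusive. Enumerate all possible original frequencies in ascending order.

Frequencies that alias to 12 Hz are k·fs ± 12 Hz for integer k ≥ 0.
k=0: 12 Hz.
k=1: 40 Hz, 64 Hz.
k=2: 92 Hz, 116 Hz.
k=3: 144 Hz, 168 Hz.
k=4: 196 Hz, 220 Hz.
Within [60 Hz, 194 Hz]: 64 Hz, 92 Hz, 116 Hz, 144 Hz, 168 Hz.

64 Hz, 92 Hz, 116 Hz, 144 Hz, 168 Hz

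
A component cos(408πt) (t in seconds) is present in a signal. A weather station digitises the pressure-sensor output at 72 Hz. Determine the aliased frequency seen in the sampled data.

12 Hz

ω = 408π rad/s → f = ω/(2π) = 204 Hz.
204 Hz mod fs = 60 Hz.
60 Hz > fs/2 = 36 Hz, folds to fs − 60 Hz = 12 Hz.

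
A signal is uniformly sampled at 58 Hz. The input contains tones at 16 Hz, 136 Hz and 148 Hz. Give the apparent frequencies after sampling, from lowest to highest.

fs/2 = 29 Hz.
16 Hz ≤ fs/2 = 29 Hz, passes unchanged.
136 Hz mod fs = 20 Hz.
20 Hz ≤ fs/2 = 29 Hz, appears at 20 Hz.
148 Hz mod fs = 32 Hz.
32 Hz > fs/2 = 29 Hz, folds to fs − 32 Hz = 26 Hz.
Distinct values: {16 Hz, 20 Hz, 26 Hz}.

16 Hz, 20 Hz, 26 Hz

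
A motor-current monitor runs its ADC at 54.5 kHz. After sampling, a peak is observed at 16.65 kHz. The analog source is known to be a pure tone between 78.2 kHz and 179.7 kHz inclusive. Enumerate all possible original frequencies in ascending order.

92.35 kHz, 125.65 kHz, 146.85 kHz

Frequencies that alias to 16.65 kHz are k·fs ± 16.65 kHz for integer k ≥ 0.
k=0: 16.65 kHz.
k=1: 37.85 kHz, 71.15 kHz.
k=2: 92.35 kHz, 125.65 kHz.
k=3: 146.85 kHz, 180.15 kHz.
k=4: 201.35 kHz, 234.65 kHz.
Within [78.2 kHz, 179.7 kHz]: 92.35 kHz, 125.65 kHz, 146.85 kHz.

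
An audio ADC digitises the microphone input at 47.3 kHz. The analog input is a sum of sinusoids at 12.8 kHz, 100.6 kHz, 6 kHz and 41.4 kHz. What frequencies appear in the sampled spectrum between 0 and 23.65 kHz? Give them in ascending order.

5.9 kHz, 6 kHz, 12.8 kHz

fs/2 = 23.65 kHz.
12.8 kHz ≤ fs/2 = 23.65 kHz, passes unchanged.
100.6 kHz mod fs = 6 kHz.
6 kHz ≤ fs/2 = 23.65 kHz, appears at 6 kHz.
6 kHz ≤ fs/2 = 23.65 kHz, passes unchanged.
41.4 kHz > fs/2 = 23.65 kHz, folds to fs − 41.4 kHz = 5.9 kHz.
Distinct values: {5.9 kHz, 6 kHz, 12.8 kHz}.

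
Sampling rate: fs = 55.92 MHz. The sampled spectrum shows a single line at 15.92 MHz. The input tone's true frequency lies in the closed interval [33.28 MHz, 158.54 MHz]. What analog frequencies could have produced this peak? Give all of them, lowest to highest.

40 MHz, 71.84 MHz, 95.92 MHz, 127.76 MHz, 151.84 MHz

Frequencies that alias to 15.92 MHz are k·fs ± 15.92 MHz for integer k ≥ 0.
k=0: 15.92 MHz.
k=1: 40 MHz, 71.84 MHz.
k=2: 95.92 MHz, 127.76 MHz.
k=3: 151.84 MHz, 183.68 MHz.
k=4: 207.76 MHz, 239.6 MHz.
Within [33.28 MHz, 158.54 MHz]: 40 MHz, 71.84 MHz, 95.92 MHz, 127.76 MHz, 151.84 MHz.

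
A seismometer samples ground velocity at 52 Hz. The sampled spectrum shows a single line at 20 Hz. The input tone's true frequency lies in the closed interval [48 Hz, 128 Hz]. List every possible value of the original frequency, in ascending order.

72 Hz, 84 Hz, 124 Hz

Frequencies that alias to 20 Hz are k·fs ± 20 Hz for integer k ≥ 0.
k=0: 20 Hz.
k=1: 32 Hz, 72 Hz.
k=2: 84 Hz, 124 Hz.
k=3: 136 Hz, 176 Hz.
Within [48 Hz, 128 Hz]: 72 Hz, 84 Hz, 124 Hz.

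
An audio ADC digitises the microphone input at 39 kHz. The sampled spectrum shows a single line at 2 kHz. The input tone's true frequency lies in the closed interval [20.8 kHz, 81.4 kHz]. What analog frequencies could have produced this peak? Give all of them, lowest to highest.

Frequencies that alias to 2 kHz are k·fs ± 2 kHz for integer k ≥ 0.
k=0: 2 kHz.
k=1: 37 kHz, 41 kHz.
k=2: 76 kHz, 80 kHz.
k=3: 115 kHz, 119 kHz.
Within [20.8 kHz, 81.4 kHz]: 37 kHz, 41 kHz, 76 kHz, 80 kHz.

37 kHz, 41 kHz, 76 kHz, 80 kHz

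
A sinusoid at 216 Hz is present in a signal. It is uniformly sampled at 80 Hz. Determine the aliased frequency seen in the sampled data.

216 Hz mod fs = 56 Hz.
56 Hz > fs/2 = 40 Hz, folds to fs − 56 Hz = 24 Hz.

24 Hz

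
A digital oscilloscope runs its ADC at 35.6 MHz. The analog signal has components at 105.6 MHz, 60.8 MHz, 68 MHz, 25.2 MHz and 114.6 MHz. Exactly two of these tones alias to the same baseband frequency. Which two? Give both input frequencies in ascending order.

25.2 MHz, 60.8 MHz

fs/2 = 17.8 MHz.
105.6 MHz mod fs = 34.4 MHz.
34.4 MHz > fs/2 = 17.8 MHz, folds to fs − 34.4 MHz = 1.2 MHz.
60.8 MHz mod fs = 25.2 MHz.
25.2 MHz > fs/2 = 17.8 MHz, folds to fs − 25.2 MHz = 10.4 MHz.
68 MHz mod fs = 32.4 MHz.
32.4 MHz > fs/2 = 17.8 MHz, folds to fs − 32.4 MHz = 3.2 MHz.
25.2 MHz > fs/2 = 17.8 MHz, folds to fs − 25.2 MHz = 10.4 MHz.
114.6 MHz mod fs = 7.8 MHz.
7.8 MHz ≤ fs/2 = 17.8 MHz, appears at 7.8 MHz.
25.2 MHz and 60.8 MHz both map to 10.4 MHz.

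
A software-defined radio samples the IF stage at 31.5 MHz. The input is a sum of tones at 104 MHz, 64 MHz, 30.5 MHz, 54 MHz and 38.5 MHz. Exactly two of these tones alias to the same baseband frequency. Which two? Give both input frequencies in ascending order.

fs/2 = 15.75 MHz.
104 MHz mod fs = 9.5 MHz.
9.5 MHz ≤ fs/2 = 15.75 MHz, appears at 9.5 MHz.
64 MHz mod fs = 1 MHz.
1 MHz ≤ fs/2 = 15.75 MHz, appears at 1 MHz.
30.5 MHz > fs/2 = 15.75 MHz, folds to fs − 30.5 MHz = 1 MHz.
54 MHz mod fs = 22.5 MHz.
22.5 MHz > fs/2 = 15.75 MHz, folds to fs − 22.5 MHz = 9 MHz.
38.5 MHz mod fs = 7 MHz.
7 MHz ≤ fs/2 = 15.75 MHz, appears at 7 MHz.
30.5 MHz and 64 MHz both map to 1 MHz.

30.5 MHz, 64 MHz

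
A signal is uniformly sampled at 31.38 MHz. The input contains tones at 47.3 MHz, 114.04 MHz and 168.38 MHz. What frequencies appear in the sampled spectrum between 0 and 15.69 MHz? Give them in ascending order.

11.48 MHz, 15.46 MHz

fs/2 = 15.69 MHz.
47.3 MHz mod fs = 15.92 MHz.
15.92 MHz > fs/2 = 15.69 MHz, folds to fs − 15.92 MHz = 15.46 MHz.
114.04 MHz mod fs = 19.9 MHz.
19.9 MHz > fs/2 = 15.69 MHz, folds to fs − 19.9 MHz = 11.48 MHz.
168.38 MHz mod fs = 11.48 MHz.
11.48 MHz ≤ fs/2 = 15.69 MHz, appears at 11.48 MHz.
Distinct values: {11.48 MHz, 15.46 MHz}.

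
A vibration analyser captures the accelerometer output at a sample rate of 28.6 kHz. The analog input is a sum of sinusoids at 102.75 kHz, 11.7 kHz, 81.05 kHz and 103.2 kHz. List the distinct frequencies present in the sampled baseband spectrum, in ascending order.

fs/2 = 14.3 kHz.
102.75 kHz mod fs = 16.95 kHz.
16.95 kHz > fs/2 = 14.3 kHz, folds to fs − 16.95 kHz = 11.65 kHz.
11.7 kHz ≤ fs/2 = 14.3 kHz, passes unchanged.
81.05 kHz mod fs = 23.85 kHz.
23.85 kHz > fs/2 = 14.3 kHz, folds to fs − 23.85 kHz = 4.75 kHz.
103.2 kHz mod fs = 17.4 kHz.
17.4 kHz > fs/2 = 14.3 kHz, folds to fs − 17.4 kHz = 11.2 kHz.
Distinct values: {4.75 kHz, 11.2 kHz, 11.65 kHz, 11.7 kHz}.

4.75 kHz, 11.2 kHz, 11.65 kHz, 11.7 kHz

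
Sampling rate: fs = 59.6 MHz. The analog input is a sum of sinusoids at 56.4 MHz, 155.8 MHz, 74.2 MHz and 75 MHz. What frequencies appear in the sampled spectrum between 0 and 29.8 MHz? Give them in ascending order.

3.2 MHz, 14.6 MHz, 15.4 MHz, 23 MHz

fs/2 = 29.8 MHz.
56.4 MHz > fs/2 = 29.8 MHz, folds to fs − 56.4 MHz = 3.2 MHz.
155.8 MHz mod fs = 36.6 MHz.
36.6 MHz > fs/2 = 29.8 MHz, folds to fs − 36.6 MHz = 23 MHz.
74.2 MHz mod fs = 14.6 MHz.
14.6 MHz ≤ fs/2 = 29.8 MHz, appears at 14.6 MHz.
75 MHz mod fs = 15.4 MHz.
15.4 MHz ≤ fs/2 = 29.8 MHz, appears at 15.4 MHz.
Distinct values: {3.2 MHz, 14.6 MHz, 15.4 MHz, 23 MHz}.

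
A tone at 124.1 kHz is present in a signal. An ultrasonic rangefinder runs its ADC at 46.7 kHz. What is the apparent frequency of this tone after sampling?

124.1 kHz mod fs = 30.7 kHz.
30.7 kHz > fs/2 = 23.35 kHz, folds to fs − 30.7 kHz = 16 kHz.

16 kHz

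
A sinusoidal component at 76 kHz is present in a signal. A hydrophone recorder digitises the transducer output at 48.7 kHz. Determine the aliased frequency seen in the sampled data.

21.4 kHz

76 kHz mod fs = 27.3 kHz.
27.3 kHz > fs/2 = 24.35 kHz, folds to fs − 27.3 kHz = 21.4 kHz.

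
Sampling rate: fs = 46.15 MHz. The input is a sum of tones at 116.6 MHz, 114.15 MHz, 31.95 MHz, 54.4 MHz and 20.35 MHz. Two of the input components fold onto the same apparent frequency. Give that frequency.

fs/2 = 23.075 MHz.
116.6 MHz mod fs = 24.3 MHz.
24.3 MHz > fs/2 = 23.075 MHz, folds to fs − 24.3 MHz = 21.85 MHz.
114.15 MHz mod fs = 21.85 MHz.
21.85 MHz ≤ fs/2 = 23.075 MHz, appears at 21.85 MHz.
31.95 MHz > fs/2 = 23.075 MHz, folds to fs − 31.95 MHz = 14.2 MHz.
54.4 MHz mod fs = 8.25 MHz.
8.25 MHz ≤ fs/2 = 23.075 MHz, appears at 8.25 MHz.
20.35 MHz ≤ fs/2 = 23.075 MHz, passes unchanged.
114.15 MHz and 116.6 MHz both map to 21.85 MHz.

21.85 MHz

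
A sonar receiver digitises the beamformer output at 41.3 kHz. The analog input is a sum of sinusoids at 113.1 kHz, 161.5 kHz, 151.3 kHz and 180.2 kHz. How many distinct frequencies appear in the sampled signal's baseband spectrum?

fs/2 = 20.65 kHz.
113.1 kHz mod fs = 30.5 kHz.
30.5 kHz > fs/2 = 20.65 kHz, folds to fs − 30.5 kHz = 10.8 kHz.
161.5 kHz mod fs = 37.6 kHz.
37.6 kHz > fs/2 = 20.65 kHz, folds to fs − 37.6 kHz = 3.7 kHz.
151.3 kHz mod fs = 27.4 kHz.
27.4 kHz > fs/2 = 20.65 kHz, folds to fs − 27.4 kHz = 13.9 kHz.
180.2 kHz mod fs = 15 kHz.
15 kHz ≤ fs/2 = 20.65 kHz, appears at 15 kHz.
Distinct values: {3.7 kHz, 10.8 kHz, 13.9 kHz, 15 kHz} → 4.

4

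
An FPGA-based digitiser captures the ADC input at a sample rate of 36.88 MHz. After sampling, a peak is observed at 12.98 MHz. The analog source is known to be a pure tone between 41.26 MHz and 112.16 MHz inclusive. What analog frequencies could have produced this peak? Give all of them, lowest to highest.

Frequencies that alias to 12.98 MHz are k·fs ± 12.98 MHz for integer k ≥ 0.
k=0: 12.98 MHz.
k=1: 23.9 MHz, 49.86 MHz.
k=2: 60.78 MHz, 86.74 MHz.
k=3: 97.66 MHz, 123.62 MHz.
k=4: 134.54 MHz, 160.5 MHz.
Within [41.26 MHz, 112.16 MHz]: 49.86 MHz, 60.78 MHz, 86.74 MHz, 97.66 MHz.

49.86 MHz, 60.78 MHz, 86.74 MHz, 97.66 MHz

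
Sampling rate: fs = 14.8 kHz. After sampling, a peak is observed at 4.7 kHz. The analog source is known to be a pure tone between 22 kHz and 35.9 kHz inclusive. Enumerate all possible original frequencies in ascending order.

Frequencies that alias to 4.7 kHz are k·fs ± 4.7 kHz for integer k ≥ 0.
k=0: 4.7 kHz.
k=1: 10.1 kHz, 19.5 kHz.
k=2: 24.9 kHz, 34.3 kHz.
k=3: 39.7 kHz, 49.1 kHz.
Within [22 kHz, 35.9 kHz]: 24.9 kHz, 34.3 kHz.

24.9 kHz, 34.3 kHz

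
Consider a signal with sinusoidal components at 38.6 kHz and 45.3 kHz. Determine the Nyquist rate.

Highest-frequency component: 45.3 kHz.
Nyquist rate = 2 × 45.3 kHz = 90.6 kHz.

90.6 kHz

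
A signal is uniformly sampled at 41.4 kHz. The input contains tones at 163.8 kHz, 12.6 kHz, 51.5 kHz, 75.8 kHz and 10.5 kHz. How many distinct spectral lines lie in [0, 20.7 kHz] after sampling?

5

fs/2 = 20.7 kHz.
163.8 kHz mod fs = 39.6 kHz.
39.6 kHz > fs/2 = 20.7 kHz, folds to fs − 39.6 kHz = 1.8 kHz.
12.6 kHz ≤ fs/2 = 20.7 kHz, passes unchanged.
51.5 kHz mod fs = 10.1 kHz.
10.1 kHz ≤ fs/2 = 20.7 kHz, appears at 10.1 kHz.
75.8 kHz mod fs = 34.4 kHz.
34.4 kHz > fs/2 = 20.7 kHz, folds to fs − 34.4 kHz = 7 kHz.
10.5 kHz ≤ fs/2 = 20.7 kHz, passes unchanged.
Distinct values: {1.8 kHz, 7 kHz, 10.1 kHz, 10.5 kHz, 12.6 kHz} → 5.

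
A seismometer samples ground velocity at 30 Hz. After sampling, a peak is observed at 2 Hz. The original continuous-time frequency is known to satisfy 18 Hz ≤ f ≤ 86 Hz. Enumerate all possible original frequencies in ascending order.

Frequencies that alias to 2 Hz are k·fs ± 2 Hz for integer k ≥ 0.
k=0: 2 Hz.
k=1: 28 Hz, 32 Hz.
k=2: 58 Hz, 62 Hz.
k=3: 88 Hz, 92 Hz.
Within [18 Hz, 86 Hz]: 28 Hz, 32 Hz, 58 Hz, 62 Hz.

28 Hz, 32 Hz, 58 Hz, 62 Hz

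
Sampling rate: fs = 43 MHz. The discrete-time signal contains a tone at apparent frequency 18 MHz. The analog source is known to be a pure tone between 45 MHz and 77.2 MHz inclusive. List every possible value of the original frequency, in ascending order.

Frequencies that alias to 18 MHz are k·fs ± 18 MHz for integer k ≥ 0.
k=0: 18 MHz.
k=1: 25 MHz, 61 MHz.
k=2: 68 MHz, 104 MHz.
k=3: 111 MHz, 147 MHz.
Within [45 MHz, 77.2 MHz]: 61 MHz, 68 MHz.

61 MHz, 68 MHz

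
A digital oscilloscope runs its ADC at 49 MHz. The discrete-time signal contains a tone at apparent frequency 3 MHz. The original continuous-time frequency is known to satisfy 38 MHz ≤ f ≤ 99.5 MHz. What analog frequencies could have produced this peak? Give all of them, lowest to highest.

Frequencies that alias to 3 MHz are k·fs ± 3 MHz for integer k ≥ 0.
k=0: 3 MHz.
k=1: 46 MHz, 52 MHz.
k=2: 95 MHz, 101 MHz.
k=3: 144 MHz, 150 MHz.
Within [38 MHz, 99.5 MHz]: 46 MHz, 52 MHz, 95 MHz.

46 MHz, 52 MHz, 95 MHz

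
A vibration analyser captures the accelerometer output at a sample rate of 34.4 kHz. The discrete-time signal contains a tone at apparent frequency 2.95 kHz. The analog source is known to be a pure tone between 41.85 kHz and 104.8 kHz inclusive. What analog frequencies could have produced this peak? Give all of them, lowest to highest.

65.85 kHz, 71.75 kHz, 100.25 kHz

Frequencies that alias to 2.95 kHz are k·fs ± 2.95 kHz for integer k ≥ 0.
k=0: 2.95 kHz.
k=1: 31.45 kHz, 37.35 kHz.
k=2: 65.85 kHz, 71.75 kHz.
k=3: 100.25 kHz, 106.15 kHz.
k=4: 134.65 kHz, 140.55 kHz.
Within [41.85 kHz, 104.8 kHz]: 65.85 kHz, 71.75 kHz, 100.25 kHz.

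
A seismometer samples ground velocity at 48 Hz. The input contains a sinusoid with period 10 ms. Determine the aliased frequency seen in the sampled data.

T = 10 ms → f = 1/T = 100 Hz.
100 Hz mod fs = 4 Hz.
4 Hz ≤ fs/2 = 24 Hz, appears at 4 Hz.

4 Hz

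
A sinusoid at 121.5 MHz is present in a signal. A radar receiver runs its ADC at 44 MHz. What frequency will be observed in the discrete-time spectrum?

121.5 MHz mod fs = 33.5 MHz.
33.5 MHz > fs/2 = 22 MHz, folds to fs − 33.5 MHz = 10.5 MHz.

10.5 MHz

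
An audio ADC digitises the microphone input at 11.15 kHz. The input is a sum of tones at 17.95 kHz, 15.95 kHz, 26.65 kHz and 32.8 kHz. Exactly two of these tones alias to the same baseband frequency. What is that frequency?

4.35 kHz

fs/2 = 5.575 kHz.
17.95 kHz mod fs = 6.8 kHz.
6.8 kHz > fs/2 = 5.575 kHz, folds to fs − 6.8 kHz = 4.35 kHz.
15.95 kHz mod fs = 4.8 kHz.
4.8 kHz ≤ fs/2 = 5.575 kHz, appears at 4.8 kHz.
26.65 kHz mod fs = 4.35 kHz.
4.35 kHz ≤ fs/2 = 5.575 kHz, appears at 4.35 kHz.
32.8 kHz mod fs = 10.5 kHz.
10.5 kHz > fs/2 = 5.575 kHz, folds to fs − 10.5 kHz = 0.65 kHz.
17.95 kHz and 26.65 kHz both map to 4.35 kHz.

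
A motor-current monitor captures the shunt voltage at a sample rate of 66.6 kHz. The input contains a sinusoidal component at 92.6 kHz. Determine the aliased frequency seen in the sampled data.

26 kHz

92.6 kHz mod fs = 26 kHz.
26 kHz ≤ fs/2 = 33.3 kHz, appears at 26 kHz.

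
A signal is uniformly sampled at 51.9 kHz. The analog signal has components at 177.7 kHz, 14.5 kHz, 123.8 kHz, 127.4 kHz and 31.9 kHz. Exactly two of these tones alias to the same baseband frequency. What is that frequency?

20 kHz

fs/2 = 25.95 kHz.
177.7 kHz mod fs = 22 kHz.
22 kHz ≤ fs/2 = 25.95 kHz, appears at 22 kHz.
14.5 kHz ≤ fs/2 = 25.95 kHz, passes unchanged.
123.8 kHz mod fs = 20 kHz.
20 kHz ≤ fs/2 = 25.95 kHz, appears at 20 kHz.
127.4 kHz mod fs = 23.6 kHz.
23.6 kHz ≤ fs/2 = 25.95 kHz, appears at 23.6 kHz.
31.9 kHz > fs/2 = 25.95 kHz, folds to fs − 31.9 kHz = 20 kHz.
31.9 kHz and 123.8 kHz both map to 20 kHz.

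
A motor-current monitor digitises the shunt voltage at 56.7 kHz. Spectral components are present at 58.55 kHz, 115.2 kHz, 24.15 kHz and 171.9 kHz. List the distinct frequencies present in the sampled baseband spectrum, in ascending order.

1.8 kHz, 1.85 kHz, 24.15 kHz

fs/2 = 28.35 kHz.
58.55 kHz mod fs = 1.85 kHz.
1.85 kHz ≤ fs/2 = 28.35 kHz, appears at 1.85 kHz.
115.2 kHz mod fs = 1.8 kHz.
1.8 kHz ≤ fs/2 = 28.35 kHz, appears at 1.8 kHz.
24.15 kHz ≤ fs/2 = 28.35 kHz, passes unchanged.
171.9 kHz mod fs = 1.8 kHz.
1.8 kHz ≤ fs/2 = 28.35 kHz, appears at 1.8 kHz.
Distinct values: {1.8 kHz, 1.85 kHz, 24.15 kHz}.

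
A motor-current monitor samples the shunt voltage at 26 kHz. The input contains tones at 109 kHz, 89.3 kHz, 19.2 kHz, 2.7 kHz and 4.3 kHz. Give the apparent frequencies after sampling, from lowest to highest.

fs/2 = 13 kHz.
109 kHz mod fs = 5 kHz.
5 kHz ≤ fs/2 = 13 kHz, appears at 5 kHz.
89.3 kHz mod fs = 11.3 kHz.
11.3 kHz ≤ fs/2 = 13 kHz, appears at 11.3 kHz.
19.2 kHz > fs/2 = 13 kHz, folds to fs − 19.2 kHz = 6.8 kHz.
2.7 kHz ≤ fs/2 = 13 kHz, passes unchanged.
4.3 kHz ≤ fs/2 = 13 kHz, passes unchanged.
Distinct values: {2.7 kHz, 4.3 kHz, 5 kHz, 6.8 kHz, 11.3 kHz}.

2.7 kHz, 4.3 kHz, 5 kHz, 6.8 kHz, 11.3 kHz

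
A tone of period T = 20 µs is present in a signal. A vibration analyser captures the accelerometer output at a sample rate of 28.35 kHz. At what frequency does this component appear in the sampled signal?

6.7 kHz

T = 20 µs → f = 1/T = 50 kHz.
50 kHz mod fs = 21.65 kHz.
21.65 kHz > fs/2 = 14.175 kHz, folds to fs − 21.65 kHz = 6.7 kHz.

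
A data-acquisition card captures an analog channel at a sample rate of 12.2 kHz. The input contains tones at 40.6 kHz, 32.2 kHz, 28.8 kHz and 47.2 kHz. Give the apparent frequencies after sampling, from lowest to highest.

1.6 kHz, 4 kHz, 4.4 kHz

fs/2 = 6.1 kHz.
40.6 kHz mod fs = 4 kHz.
4 kHz ≤ fs/2 = 6.1 kHz, appears at 4 kHz.
32.2 kHz mod fs = 7.8 kHz.
7.8 kHz > fs/2 = 6.1 kHz, folds to fs − 7.8 kHz = 4.4 kHz.
28.8 kHz mod fs = 4.4 kHz.
4.4 kHz ≤ fs/2 = 6.1 kHz, appears at 4.4 kHz.
47.2 kHz mod fs = 10.6 kHz.
10.6 kHz > fs/2 = 6.1 kHz, folds to fs − 10.6 kHz = 1.6 kHz.
Distinct values: {1.6 kHz, 4 kHz, 4.4 kHz}.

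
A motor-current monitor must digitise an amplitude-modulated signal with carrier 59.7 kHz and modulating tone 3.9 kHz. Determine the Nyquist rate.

AM sidebands sit at fc ± fm = 55.8 kHz and 63.6 kHz.
Highest-frequency component: 63.6 kHz.
Nyquist rate = 2 × 63.6 kHz = 127.2 kHz.

127.2 kHz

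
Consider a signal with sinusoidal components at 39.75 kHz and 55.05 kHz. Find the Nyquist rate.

110.1 kHz

Highest-frequency component: 55.05 kHz.
Nyquist rate = 2 × 55.05 kHz = 110.1 kHz.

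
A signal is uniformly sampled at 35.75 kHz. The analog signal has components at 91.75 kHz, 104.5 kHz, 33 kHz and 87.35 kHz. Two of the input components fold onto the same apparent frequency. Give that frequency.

2.75 kHz

fs/2 = 17.875 kHz.
91.75 kHz mod fs = 20.25 kHz.
20.25 kHz > fs/2 = 17.875 kHz, folds to fs − 20.25 kHz = 15.5 kHz.
104.5 kHz mod fs = 33 kHz.
33 kHz > fs/2 = 17.875 kHz, folds to fs − 33 kHz = 2.75 kHz.
33 kHz > fs/2 = 17.875 kHz, folds to fs − 33 kHz = 2.75 kHz.
87.35 kHz mod fs = 15.85 kHz.
15.85 kHz ≤ fs/2 = 17.875 kHz, appears at 15.85 kHz.
33 kHz and 104.5 kHz both map to 2.75 kHz.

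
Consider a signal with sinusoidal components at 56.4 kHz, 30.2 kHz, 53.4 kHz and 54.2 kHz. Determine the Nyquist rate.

112.8 kHz

Highest-frequency component: 56.4 kHz.
Nyquist rate = 2 × 56.4 kHz = 112.8 kHz.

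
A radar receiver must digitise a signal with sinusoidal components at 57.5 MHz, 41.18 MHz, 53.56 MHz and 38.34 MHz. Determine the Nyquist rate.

115 MHz

Highest-frequency component: 57.5 MHz.
Nyquist rate = 2 × 57.5 MHz = 115 MHz.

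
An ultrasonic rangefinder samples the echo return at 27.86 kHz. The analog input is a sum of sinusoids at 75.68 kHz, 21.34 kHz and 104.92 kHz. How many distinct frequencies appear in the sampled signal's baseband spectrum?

2

fs/2 = 13.93 kHz.
75.68 kHz mod fs = 19.96 kHz.
19.96 kHz > fs/2 = 13.93 kHz, folds to fs − 19.96 kHz = 7.9 kHz.
21.34 kHz > fs/2 = 13.93 kHz, folds to fs − 21.34 kHz = 6.52 kHz.
104.92 kHz mod fs = 21.34 kHz.
21.34 kHz > fs/2 = 13.93 kHz, folds to fs − 21.34 kHz = 6.52 kHz.
Distinct values: {6.52 kHz, 7.9 kHz} → 2.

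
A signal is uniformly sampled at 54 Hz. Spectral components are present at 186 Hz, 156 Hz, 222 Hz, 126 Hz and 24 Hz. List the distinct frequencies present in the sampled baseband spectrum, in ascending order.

6 Hz, 18 Hz, 24 Hz

fs/2 = 27 Hz.
186 Hz mod fs = 24 Hz.
24 Hz ≤ fs/2 = 27 Hz, appears at 24 Hz.
156 Hz mod fs = 48 Hz.
48 Hz > fs/2 = 27 Hz, folds to fs − 48 Hz = 6 Hz.
222 Hz mod fs = 6 Hz.
6 Hz ≤ fs/2 = 27 Hz, appears at 6 Hz.
126 Hz mod fs = 18 Hz.
18 Hz ≤ fs/2 = 27 Hz, appears at 18 Hz.
24 Hz ≤ fs/2 = 27 Hz, passes unchanged.
Distinct values: {6 Hz, 18 Hz, 24 Hz}.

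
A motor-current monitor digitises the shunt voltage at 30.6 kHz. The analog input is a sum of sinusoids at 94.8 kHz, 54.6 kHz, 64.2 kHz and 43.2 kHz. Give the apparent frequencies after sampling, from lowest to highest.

3 kHz, 6.6 kHz, 12.6 kHz

fs/2 = 15.3 kHz.
94.8 kHz mod fs = 3 kHz.
3 kHz ≤ fs/2 = 15.3 kHz, appears at 3 kHz.
54.6 kHz mod fs = 24 kHz.
24 kHz > fs/2 = 15.3 kHz, folds to fs − 24 kHz = 6.6 kHz.
64.2 kHz mod fs = 3 kHz.
3 kHz ≤ fs/2 = 15.3 kHz, appears at 3 kHz.
43.2 kHz mod fs = 12.6 kHz.
12.6 kHz ≤ fs/2 = 15.3 kHz, appears at 12.6 kHz.
Distinct values: {3 kHz, 6.6 kHz, 12.6 kHz}.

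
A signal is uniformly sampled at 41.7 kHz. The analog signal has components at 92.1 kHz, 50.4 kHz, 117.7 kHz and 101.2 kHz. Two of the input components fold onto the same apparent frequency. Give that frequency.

8.7 kHz

fs/2 = 20.85 kHz.
92.1 kHz mod fs = 8.7 kHz.
8.7 kHz ≤ fs/2 = 20.85 kHz, appears at 8.7 kHz.
50.4 kHz mod fs = 8.7 kHz.
8.7 kHz ≤ fs/2 = 20.85 kHz, appears at 8.7 kHz.
117.7 kHz mod fs = 34.3 kHz.
34.3 kHz > fs/2 = 20.85 kHz, folds to fs − 34.3 kHz = 7.4 kHz.
101.2 kHz mod fs = 17.8 kHz.
17.8 kHz ≤ fs/2 = 20.85 kHz, appears at 17.8 kHz.
50.4 kHz and 92.1 kHz both map to 8.7 kHz.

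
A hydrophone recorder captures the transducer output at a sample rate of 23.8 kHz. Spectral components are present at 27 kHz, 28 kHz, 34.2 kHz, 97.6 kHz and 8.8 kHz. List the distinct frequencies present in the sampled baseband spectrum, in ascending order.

2.4 kHz, 3.2 kHz, 4.2 kHz, 8.8 kHz, 10.4 kHz

fs/2 = 11.9 kHz.
27 kHz mod fs = 3.2 kHz.
3.2 kHz ≤ fs/2 = 11.9 kHz, appears at 3.2 kHz.
28 kHz mod fs = 4.2 kHz.
4.2 kHz ≤ fs/2 = 11.9 kHz, appears at 4.2 kHz.
34.2 kHz mod fs = 10.4 kHz.
10.4 kHz ≤ fs/2 = 11.9 kHz, appears at 10.4 kHz.
97.6 kHz mod fs = 2.4 kHz.
2.4 kHz ≤ fs/2 = 11.9 kHz, appears at 2.4 kHz.
8.8 kHz ≤ fs/2 = 11.9 kHz, passes unchanged.
Distinct values: {2.4 kHz, 3.2 kHz, 4.2 kHz, 8.8 kHz, 10.4 kHz}.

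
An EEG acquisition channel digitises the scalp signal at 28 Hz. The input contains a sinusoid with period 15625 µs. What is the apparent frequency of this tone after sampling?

T = 15625 µs → f = 1/T = 64 Hz.
64 Hz mod fs = 8 Hz.
8 Hz ≤ fs/2 = 14 Hz, appears at 8 Hz.

8 Hz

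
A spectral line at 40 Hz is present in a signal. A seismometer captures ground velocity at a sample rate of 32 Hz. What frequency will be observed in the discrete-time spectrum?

40 Hz mod fs = 8 Hz.
8 Hz ≤ fs/2 = 16 Hz, appears at 8 Hz.

8 Hz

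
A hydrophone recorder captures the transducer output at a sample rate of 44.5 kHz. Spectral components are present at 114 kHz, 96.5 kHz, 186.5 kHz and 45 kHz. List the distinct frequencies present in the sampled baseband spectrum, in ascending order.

0.5 kHz, 7.5 kHz, 8.5 kHz, 19.5 kHz

fs/2 = 22.25 kHz.
114 kHz mod fs = 25 kHz.
25 kHz > fs/2 = 22.25 kHz, folds to fs − 25 kHz = 19.5 kHz.
96.5 kHz mod fs = 7.5 kHz.
7.5 kHz ≤ fs/2 = 22.25 kHz, appears at 7.5 kHz.
186.5 kHz mod fs = 8.5 kHz.
8.5 kHz ≤ fs/2 = 22.25 kHz, appears at 8.5 kHz.
45 kHz mod fs = 0.5 kHz.
0.5 kHz ≤ fs/2 = 22.25 kHz, appears at 0.5 kHz.
Distinct values: {0.5 kHz, 7.5 kHz, 8.5 kHz, 19.5 kHz}.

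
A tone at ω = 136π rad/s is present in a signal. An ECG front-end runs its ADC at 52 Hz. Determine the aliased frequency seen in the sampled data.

16 Hz

ω = 136π rad/s → f = ω/(2π) = 68 Hz.
68 Hz mod fs = 16 Hz.
16 Hz ≤ fs/2 = 26 Hz, appears at 16 Hz.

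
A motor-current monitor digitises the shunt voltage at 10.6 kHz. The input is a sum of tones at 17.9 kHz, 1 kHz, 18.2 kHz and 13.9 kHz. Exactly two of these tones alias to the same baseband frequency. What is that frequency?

fs/2 = 5.3 kHz.
17.9 kHz mod fs = 7.3 kHz.
7.3 kHz > fs/2 = 5.3 kHz, folds to fs − 7.3 kHz = 3.3 kHz.
1 kHz ≤ fs/2 = 5.3 kHz, passes unchanged.
18.2 kHz mod fs = 7.6 kHz.
7.6 kHz > fs/2 = 5.3 kHz, folds to fs − 7.6 kHz = 3 kHz.
13.9 kHz mod fs = 3.3 kHz.
3.3 kHz ≤ fs/2 = 5.3 kHz, appears at 3.3 kHz.
13.9 kHz and 17.9 kHz both map to 3.3 kHz.

3.3 kHz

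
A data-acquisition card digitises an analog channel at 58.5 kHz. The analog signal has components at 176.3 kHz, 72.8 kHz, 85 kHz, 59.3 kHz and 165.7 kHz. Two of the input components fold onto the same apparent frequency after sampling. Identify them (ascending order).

fs/2 = 29.25 kHz.
176.3 kHz mod fs = 0.8 kHz.
0.8 kHz ≤ fs/2 = 29.25 kHz, appears at 0.8 kHz.
72.8 kHz mod fs = 14.3 kHz.
14.3 kHz ≤ fs/2 = 29.25 kHz, appears at 14.3 kHz.
85 kHz mod fs = 26.5 kHz.
26.5 kHz ≤ fs/2 = 29.25 kHz, appears at 26.5 kHz.
59.3 kHz mod fs = 0.8 kHz.
0.8 kHz ≤ fs/2 = 29.25 kHz, appears at 0.8 kHz.
165.7 kHz mod fs = 48.7 kHz.
48.7 kHz > fs/2 = 29.25 kHz, folds to fs − 48.7 kHz = 9.8 kHz.
59.3 kHz and 176.3 kHz both map to 0.8 kHz.

59.3 kHz, 176.3 kHz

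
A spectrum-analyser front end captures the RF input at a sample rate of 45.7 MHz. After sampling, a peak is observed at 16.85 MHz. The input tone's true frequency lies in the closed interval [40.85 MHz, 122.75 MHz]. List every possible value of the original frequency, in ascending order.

Frequencies that alias to 16.85 MHz are k·fs ± 16.85 MHz for integer k ≥ 0.
k=0: 16.85 MHz.
k=1: 28.85 MHz, 62.55 MHz.
k=2: 74.55 MHz, 108.25 MHz.
k=3: 120.25 MHz, 153.95 MHz.
k=4: 165.95 MHz, 199.65 MHz.
Within [40.85 MHz, 122.75 MHz]: 62.55 MHz, 74.55 MHz, 108.25 MHz, 120.25 MHz.

62.55 MHz, 74.55 MHz, 108.25 MHz, 120.25 MHz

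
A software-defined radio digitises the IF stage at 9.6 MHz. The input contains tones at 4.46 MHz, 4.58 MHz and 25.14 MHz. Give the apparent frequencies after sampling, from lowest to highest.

3.66 MHz, 4.46 MHz, 4.58 MHz

fs/2 = 4.8 MHz.
4.46 MHz ≤ fs/2 = 4.8 MHz, passes unchanged.
4.58 MHz ≤ fs/2 = 4.8 MHz, passes unchanged.
25.14 MHz mod fs = 5.94 MHz.
5.94 MHz > fs/2 = 4.8 MHz, folds to fs − 5.94 MHz = 3.66 MHz.
Distinct values: {3.66 MHz, 4.46 MHz, 4.58 MHz}.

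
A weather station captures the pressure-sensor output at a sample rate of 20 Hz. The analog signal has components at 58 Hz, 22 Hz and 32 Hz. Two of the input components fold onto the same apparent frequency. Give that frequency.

fs/2 = 10 Hz.
58 Hz mod fs = 18 Hz.
18 Hz > fs/2 = 10 Hz, folds to fs − 18 Hz = 2 Hz.
22 Hz mod fs = 2 Hz.
2 Hz ≤ fs/2 = 10 Hz, appears at 2 Hz.
32 Hz mod fs = 12 Hz.
12 Hz > fs/2 = 10 Hz, folds to fs − 12 Hz = 8 Hz.
22 Hz and 58 Hz both map to 2 Hz.

2 Hz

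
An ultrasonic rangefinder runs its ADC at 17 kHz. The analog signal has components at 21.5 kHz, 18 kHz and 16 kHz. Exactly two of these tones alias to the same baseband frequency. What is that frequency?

fs/2 = 8.5 kHz.
21.5 kHz mod fs = 4.5 kHz.
4.5 kHz ≤ fs/2 = 8.5 kHz, appears at 4.5 kHz.
18 kHz mod fs = 1 kHz.
1 kHz ≤ fs/2 = 8.5 kHz, appears at 1 kHz.
16 kHz > fs/2 = 8.5 kHz, folds to fs − 16 kHz = 1 kHz.
16 kHz and 18 kHz both map to 1 kHz.

1 kHz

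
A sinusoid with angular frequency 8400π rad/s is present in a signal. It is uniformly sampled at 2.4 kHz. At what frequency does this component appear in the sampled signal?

ω = 8400π rad/s → f = ω/(2π) = 4200 Hz = 4.2 kHz.
4.2 kHz mod fs = 1.8 kHz.
1.8 kHz > fs/2 = 1.2 kHz, folds to fs − 1.8 kHz = 0.6 kHz.

0.6 kHz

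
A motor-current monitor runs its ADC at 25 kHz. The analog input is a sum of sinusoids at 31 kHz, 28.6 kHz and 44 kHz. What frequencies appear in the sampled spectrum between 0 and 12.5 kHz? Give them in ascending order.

3.6 kHz, 6 kHz

fs/2 = 12.5 kHz.
31 kHz mod fs = 6 kHz.
6 kHz ≤ fs/2 = 12.5 kHz, appears at 6 kHz.
28.6 kHz mod fs = 3.6 kHz.
3.6 kHz ≤ fs/2 = 12.5 kHz, appears at 3.6 kHz.
44 kHz mod fs = 19 kHz.
19 kHz > fs/2 = 12.5 kHz, folds to fs − 19 kHz = 6 kHz.
Distinct values: {3.6 kHz, 6 kHz}.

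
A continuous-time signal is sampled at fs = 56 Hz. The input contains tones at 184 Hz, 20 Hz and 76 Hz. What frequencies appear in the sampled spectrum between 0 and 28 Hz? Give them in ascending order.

fs/2 = 28 Hz.
184 Hz mod fs = 16 Hz.
16 Hz ≤ fs/2 = 28 Hz, appears at 16 Hz.
20 Hz ≤ fs/2 = 28 Hz, passes unchanged.
76 Hz mod fs = 20 Hz.
20 Hz ≤ fs/2 = 28 Hz, appears at 20 Hz.
Distinct values: {16 Hz, 20 Hz}.

16 Hz, 20 Hz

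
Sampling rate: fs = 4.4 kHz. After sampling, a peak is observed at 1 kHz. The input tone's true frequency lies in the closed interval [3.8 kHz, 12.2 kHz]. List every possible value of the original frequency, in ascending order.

Frequencies that alias to 1 kHz are k·fs ± 1 kHz for integer k ≥ 0.
k=0: 1 kHz.
k=1: 3.4 kHz, 5.4 kHz.
k=2: 7.8 kHz, 9.8 kHz.
k=3: 12.2 kHz, 14.2 kHz.
k=4: 16.6 kHz, 18.6 kHz.
Within [3.8 kHz, 12.2 kHz]: 5.4 kHz, 7.8 kHz, 9.8 kHz, 12.2 kHz.

5.4 kHz, 7.8 kHz, 9.8 kHz, 12.2 kHz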